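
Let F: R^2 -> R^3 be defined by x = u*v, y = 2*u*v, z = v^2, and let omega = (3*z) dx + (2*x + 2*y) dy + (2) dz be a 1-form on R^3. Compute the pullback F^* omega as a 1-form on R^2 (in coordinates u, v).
F^* omega = (3*v^2*(4*u + v)) du + (v*(12*u^2 + 3*u*v + 4)) dv

Using F^*(f dg) = (f ∘ F) d(g ∘ F), substitute each coordinate x_i by F_i(u, v) in f_i, and replace dx_i by d F_i = (∂F_i/∂u) du + (∂F_i/∂v) dv.
  For the x component: f_1(F) = 3*v^2; d F_1 = (v) du + (u) dv
  For the y component: f_2(F) = 6*u*v; d F_2 = (2*v) du + (2*u) dv
  For the z component: f_3(F) = 2; d F_3 = (0) du + (2*v) dv
Combining and collecting du, dv coefficients:
  coeff of du: 3*v^2*(4*u + v)
  coeff of dv: v*(12*u^2 + 3*u*v + 4)
F^* omega = (3*v^2*(4*u + v)) du + (v*(12*u^2 + 3*u*v + 4)) dv.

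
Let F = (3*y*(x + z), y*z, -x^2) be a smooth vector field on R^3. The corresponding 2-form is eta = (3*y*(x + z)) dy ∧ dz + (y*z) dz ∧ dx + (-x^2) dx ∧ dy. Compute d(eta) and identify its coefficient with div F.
d(eta) = (3*y + z) dx ∧ dy ∧ dz; div F = 3*y + z

For a 2-form in R^3 of the form above, applying d gives a 3-form with coefficient ∂P/∂x + ∂Q/∂y + ∂R/∂z:
  ∂P/∂x = 3*y
  ∂Q/∂y = z
  ∂R/∂z = 0
Sum = 3*y + z, which is exactly div F.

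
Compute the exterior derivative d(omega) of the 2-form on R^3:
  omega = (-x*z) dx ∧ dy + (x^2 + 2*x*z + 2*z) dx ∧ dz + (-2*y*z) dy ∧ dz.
d(omega) = (-x) dx ∧ dy ∧ dz

For a 2-form omega = sum_{i<j} g_{ij} dx_i ∧ dx_j, the exterior derivative is
  d(omega) = sum_{i<j} d(g_{ij}) ∧ dx_i ∧ dx_j = sum_{i<j, k} (∂g_{ij}/∂x_k) dx_k ∧ dx_i ∧ dx_j.
Expand each term, using dx_k ∧ dx_i ∧ dx_j = sgn(permutation) dx_{(a)} ∧ dx_{(b)} ∧ dx_{(c)} with (a < b < c) sorted:
  d(-x*z) includes (∂/∂z)(-x*z) dz = (-x) dz, which multiplied by dx ∧ dy gives (-x) dx ∧ dy ∧ dz
Collecting like 3-forms: d(omega) = (-x) dx ∧ dy ∧ dz.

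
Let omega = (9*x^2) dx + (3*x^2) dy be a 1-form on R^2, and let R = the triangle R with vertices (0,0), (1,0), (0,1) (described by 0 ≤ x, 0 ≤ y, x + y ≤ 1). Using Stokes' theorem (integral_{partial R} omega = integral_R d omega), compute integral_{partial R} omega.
integral_(partial R) omega = 1

Stokes: integral_partial_R omega = integral_R d omega with d omega = (∂Q/∂x - ∂P/∂y) dx ∧ dy.
  ∂Q/∂x = 6*x
  ∂P/∂y = 0
  integrand = ∂Q/∂x - ∂P/∂y = 6*x.
Integrating over R: integral_0^1 integral_0^{1-x} (6*x) dy dx = 1.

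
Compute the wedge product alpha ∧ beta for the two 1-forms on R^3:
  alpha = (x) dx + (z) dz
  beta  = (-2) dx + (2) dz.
alpha ∧ beta = (2*x + 2*z) dx ∧ dz

Distribute the wedge, using dx_i ∧ dx_j = -dx_j ∧ dx_i and dx_i ∧ dx_i = 0. For each pair (i, j) with i < j, the coefficient of dx_i ∧ dx_j in alpha ∧ beta is (alpha_i * beta_j - alpha_j * beta_i). Collecting: alpha ∧ beta = (2*x + 2*z) dx ∧ dz.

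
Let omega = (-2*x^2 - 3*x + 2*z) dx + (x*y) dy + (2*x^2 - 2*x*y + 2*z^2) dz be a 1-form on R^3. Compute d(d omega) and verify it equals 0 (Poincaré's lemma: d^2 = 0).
d(d omega) = 0

Step 1: d omega = sum_{i<j} (∂f_j/∂x_i - ∂f_i/∂x_j) dx_i ∧ dx_j:
  coeff of dx ∧ dy: y
  coeff of dx ∧ dz: 4*x - 2*y - 2
  coeff of dy ∧ dz: -2*x
Step 2: Apply d again to each 2-form coefficient. The only possible 3-form in R^3 is dx ∧ dy ∧ dz, with coefficient
  ∂(coeff of dy∧dz)/∂x - ∂(coeff of dx∧dz)/∂y + ∂(coeff of dx∧dy)/∂z
  = ∂/∂x (-2*x) - ∂/∂y (4*x - 2*y - 2) + ∂/∂z (y).
Each of these terms simplifies to sums of mixed partials that cancel in pairs. The result is 0 (by equality of mixed partials for smooth functions — Schwarz / Clairaut).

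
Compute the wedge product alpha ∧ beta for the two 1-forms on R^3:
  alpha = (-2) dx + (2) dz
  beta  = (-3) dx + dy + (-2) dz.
alpha ∧ beta = (-2) dx ∧ dy + (10) dx ∧ dz + (-2) dy ∧ dz

Distribute the wedge, using dx_i ∧ dx_j = -dx_j ∧ dx_i and dx_i ∧ dx_i = 0. For each pair (i, j) with i < j, the coefficient of dx_i ∧ dx_j in alpha ∧ beta is (alpha_i * beta_j - alpha_j * beta_i). Collecting: alpha ∧ beta = (-2) dx ∧ dy + (10) dx ∧ dz + (-2) dy ∧ dz.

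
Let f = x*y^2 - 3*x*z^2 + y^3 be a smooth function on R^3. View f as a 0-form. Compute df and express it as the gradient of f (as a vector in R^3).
df = (y^2 - 3*z^2) dx + (y*(2*x + 3*y)) dy + (-6*x*z) dz; grad f = (y^2 - 3*z^2, y*(2*x + 3*y), -6*x*z)

For a 0-form f, d f = (∂f/∂x) dx + (∂f/∂y) dy + (∂f/∂z) dz. The components of the vector representation are exactly the entries of grad f in Cartesian coordinates:
  ∂f/∂x = y^2 - 3*z^2
  ∂f/∂y = y*(2*x + 3*y)
  ∂f/∂z = -6*x*z.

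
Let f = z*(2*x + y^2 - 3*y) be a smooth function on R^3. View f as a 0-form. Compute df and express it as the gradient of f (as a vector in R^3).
df = (2*z) dx + (z*(2*y - 3)) dy + (2*x + y^2 - 3*y) dz; grad f = (2*z, z*(2*y - 3), 2*x + y^2 - 3*y)

For a 0-form f, d f = (∂f/∂x) dx + (∂f/∂y) dy + (∂f/∂z) dz. The components of the vector representation are exactly the entries of grad f in Cartesian coordinates:
  ∂f/∂x = 2*z
  ∂f/∂y = z*(2*y - 3)
  ∂f/∂z = 2*x + y^2 - 3*y.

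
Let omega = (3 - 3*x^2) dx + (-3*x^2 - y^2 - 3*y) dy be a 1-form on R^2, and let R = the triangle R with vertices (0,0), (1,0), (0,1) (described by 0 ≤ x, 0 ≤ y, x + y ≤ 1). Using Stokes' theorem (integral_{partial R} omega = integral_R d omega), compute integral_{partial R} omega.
integral_(partial R) omega = -1

Stokes: integral_partial_R omega = integral_R d omega with d omega = (∂Q/∂x - ∂P/∂y) dx ∧ dy.
  ∂Q/∂x = -6*x
  ∂P/∂y = 0
  integrand = ∂Q/∂x - ∂P/∂y = -6*x.
Integrating over R: integral_0^1 integral_0^{1-x} (-6*x) dy dx = -1.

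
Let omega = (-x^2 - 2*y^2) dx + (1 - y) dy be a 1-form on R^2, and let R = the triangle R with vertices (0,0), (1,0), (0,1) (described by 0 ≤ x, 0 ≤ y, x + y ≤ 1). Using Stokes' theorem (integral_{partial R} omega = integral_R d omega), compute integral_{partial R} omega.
integral_(partial R) omega = 2/3

Stokes: integral_partial_R omega = integral_R d omega with d omega = (∂Q/∂x - ∂P/∂y) dx ∧ dy.
  ∂Q/∂x = 0
  ∂P/∂y = -4*y
  integrand = ∂Q/∂x - ∂P/∂y = 4*y.
Integrating over R: integral_0^1 integral_0^{1-x} (4*y) dy dx = 2/3.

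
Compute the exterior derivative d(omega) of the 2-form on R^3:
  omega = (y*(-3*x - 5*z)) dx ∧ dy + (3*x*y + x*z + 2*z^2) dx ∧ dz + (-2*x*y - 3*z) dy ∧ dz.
d(omega) = (-3*x - 7*y) dx ∧ dy ∧ dz

For a 2-form omega = sum_{i<j} g_{ij} dx_i ∧ dx_j, the exterior derivative is
  d(omega) = sum_{i<j} d(g_{ij}) ∧ dx_i ∧ dx_j = sum_{i<j, k} (∂g_{ij}/∂x_k) dx_k ∧ dx_i ∧ dx_j.
Expand each term, using dx_k ∧ dx_i ∧ dx_j = sgn(permutation) dx_{(a)} ∧ dx_{(b)} ∧ dx_{(c)} with (a < b < c) sorted:
  d(y*(-3*x - 5*z)) includes (∂/∂z)(y*(-3*x - 5*z)) dz = (-5*y) dz, which multiplied by dx ∧ dy gives (-5*y) dx ∧ dy ∧ dz
  d(3*x*y + x*z + 2*z^2) includes (∂/∂y)(3*x*y + x*z + 2*z^2) dy = (3*x) dy, which multiplied by dx ∧ dz gives (-3*x) dx ∧ dy ∧ dz
  d(-2*x*y - 3*z) includes (∂/∂x)(-2*x*y - 3*z) dx = (-2*y) dx, which multiplied by dy ∧ dz gives (-2*y) dx ∧ dy ∧ dz
Collecting like 3-forms: d(omega) = (-3*x - 7*y) dx ∧ dy ∧ dz.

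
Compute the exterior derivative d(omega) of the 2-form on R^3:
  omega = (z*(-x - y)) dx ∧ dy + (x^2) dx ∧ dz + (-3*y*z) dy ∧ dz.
d(omega) = (-x - y) dx ∧ dy ∧ dz

For a 2-form omega = sum_{i<j} g_{ij} dx_i ∧ dx_j, the exterior derivative is
  d(omega) = sum_{i<j} d(g_{ij}) ∧ dx_i ∧ dx_j = sum_{i<j, k} (∂g_{ij}/∂x_k) dx_k ∧ dx_i ∧ dx_j.
Expand each term, using dx_k ∧ dx_i ∧ dx_j = sgn(permutation) dx_{(a)} ∧ dx_{(b)} ∧ dx_{(c)} with (a < b < c) sorted:
  d(z*(-x - y)) includes (∂/∂z)(z*(-x - y)) dz = (-x - y) dz, which multiplied by dx ∧ dy gives (-x - y) dx ∧ dy ∧ dz
Collecting like 3-forms: d(omega) = (-x - y) dx ∧ dy ∧ dz.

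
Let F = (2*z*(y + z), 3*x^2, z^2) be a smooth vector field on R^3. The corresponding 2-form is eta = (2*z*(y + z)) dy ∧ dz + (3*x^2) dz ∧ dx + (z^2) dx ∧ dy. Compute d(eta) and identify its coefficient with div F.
d(eta) = (2*z) dx ∧ dy ∧ dz; div F = 2*z

For a 2-form in R^3 of the form above, applying d gives a 3-form with coefficient ∂P/∂x + ∂Q/∂y + ∂R/∂z:
  ∂P/∂x = 0
  ∂Q/∂y = 0
  ∂R/∂z = 2*z
Sum = 2*z, which is exactly div F.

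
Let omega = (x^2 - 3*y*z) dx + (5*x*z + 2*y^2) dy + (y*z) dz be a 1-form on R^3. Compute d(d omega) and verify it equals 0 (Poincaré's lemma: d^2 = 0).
d(d omega) = 0

Step 1: d omega = sum_{i<j} (∂f_j/∂x_i - ∂f_i/∂x_j) dx_i ∧ dx_j:
  coeff of dx ∧ dy: 8*z
  coeff of dx ∧ dz: 3*y
  coeff of dy ∧ dz: -5*x + z
Step 2: Apply d again to each 2-form coefficient. The only possible 3-form in R^3 is dx ∧ dy ∧ dz, with coefficient
  ∂(coeff of dy∧dz)/∂x - ∂(coeff of dx∧dz)/∂y + ∂(coeff of dx∧dy)/∂z
  = ∂/∂x (-5*x + z) - ∂/∂y (3*y) + ∂/∂z (8*z).
Each of these terms simplifies to sums of mixed partials that cancel in pairs. The result is 0 (by equality of mixed partials for smooth functions — Schwarz / Clairaut).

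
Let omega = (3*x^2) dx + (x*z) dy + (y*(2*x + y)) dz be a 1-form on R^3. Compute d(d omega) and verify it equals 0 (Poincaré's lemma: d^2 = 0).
d(d omega) = 0

Step 1: d omega = sum_{i<j} (∂f_j/∂x_i - ∂f_i/∂x_j) dx_i ∧ dx_j:
  coeff of dx ∧ dy: z
  coeff of dx ∧ dz: 2*y
  coeff of dy ∧ dz: x + 2*y
Step 2: Apply d again to each 2-form coefficient. The only possible 3-form in R^3 is dx ∧ dy ∧ dz, with coefficient
  ∂(coeff of dy∧dz)/∂x - ∂(coeff of dx∧dz)/∂y + ∂(coeff of dx∧dy)/∂z
  = ∂/∂x (x + 2*y) - ∂/∂y (2*y) + ∂/∂z (z).
Each of these terms simplifies to sums of mixed partials that cancel in pairs. The result is 0 (by equality of mixed partials for smooth functions — Schwarz / Clairaut).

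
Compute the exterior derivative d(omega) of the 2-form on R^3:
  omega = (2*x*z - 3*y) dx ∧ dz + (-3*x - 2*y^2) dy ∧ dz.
d(omega) = 0

For a 2-form omega = sum_{i<j} g_{ij} dx_i ∧ dx_j, the exterior derivative is
  d(omega) = sum_{i<j} d(g_{ij}) ∧ dx_i ∧ dx_j = sum_{i<j, k} (∂g_{ij}/∂x_k) dx_k ∧ dx_i ∧ dx_j.
Expand each term, using dx_k ∧ dx_i ∧ dx_j = sgn(permutation) dx_{(a)} ∧ dx_{(b)} ∧ dx_{(c)} with (a < b < c) sorted:
  d(2*x*z - 3*y) includes (∂/∂y)(2*x*z - 3*y) dy = (-3) dy, which multiplied by dx ∧ dz gives (3) dx ∧ dy ∧ dz
  d(-3*x - 2*y^2) includes (∂/∂x)(-3*x - 2*y^2) dx = (-3) dx, which multiplied by dy ∧ dz gives (-3) dx ∧ dy ∧ dz
Collecting like 3-forms: d(omega) = 0.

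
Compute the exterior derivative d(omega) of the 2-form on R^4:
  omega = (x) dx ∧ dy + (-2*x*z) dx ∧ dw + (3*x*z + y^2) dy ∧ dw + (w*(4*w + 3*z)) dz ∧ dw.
d(omega) = (2*x) dx ∧ dz ∧ dw + (3*z) dx ∧ dy ∧ dw + (-3*x) dy ∧ dz ∧ dw

For a 2-form omega = sum_{i<j} g_{ij} dx_i ∧ dx_j, the exterior derivative is
  d(omega) = sum_{i<j} d(g_{ij}) ∧ dx_i ∧ dx_j = sum_{i<j, k} (∂g_{ij}/∂x_k) dx_k ∧ dx_i ∧ dx_j.
Expand each term, using dx_k ∧ dx_i ∧ dx_j = sgn(permutation) dx_{(a)} ∧ dx_{(b)} ∧ dx_{(c)} with (a < b < c) sorted:
  d(-2*x*z) includes (∂/∂z)(-2*x*z) dz = (-2*x) dz, which multiplied by dx ∧ dw gives (2*x) dx ∧ dz ∧ dw
  d(3*x*z + y^2) includes (∂/∂x)(3*x*z + y^2) dx = (3*z) dx, which multiplied by dy ∧ dw gives (3*z) dx ∧ dy ∧ dw
  d(3*x*z + y^2) includes (∂/∂z)(3*x*z + y^2) dz = (3*x) dz, which multiplied by dy ∧ dw gives (-3*x) dy ∧ dz ∧ dw
Collecting like 3-forms: d(omega) = (2*x) dx ∧ dz ∧ dw + (3*z) dx ∧ dy ∧ dw + (-3*x) dy ∧ dz ∧ dw.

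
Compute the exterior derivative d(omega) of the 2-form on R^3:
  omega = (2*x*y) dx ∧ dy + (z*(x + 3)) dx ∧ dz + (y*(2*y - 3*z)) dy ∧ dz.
d(omega) = 0

For a 2-form omega = sum_{i<j} g_{ij} dx_i ∧ dx_j, the exterior derivative is
  d(omega) = sum_{i<j} d(g_{ij}) ∧ dx_i ∧ dx_j = sum_{i<j, k} (∂g_{ij}/∂x_k) dx_k ∧ dx_i ∧ dx_j.
Expand each term, using dx_k ∧ dx_i ∧ dx_j = sgn(permutation) dx_{(a)} ∧ dx_{(b)} ∧ dx_{(c)} with (a < b < c) sorted:

Collecting like 3-forms: d(omega) = 0.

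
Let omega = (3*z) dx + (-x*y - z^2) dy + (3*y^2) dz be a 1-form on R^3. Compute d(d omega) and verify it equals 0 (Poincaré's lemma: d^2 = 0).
d(d omega) = 0

Step 1: d omega = sum_{i<j} (∂f_j/∂x_i - ∂f_i/∂x_j) dx_i ∧ dx_j:
  coeff of dx ∧ dy: -y
  coeff of dx ∧ dz: -3
  coeff of dy ∧ dz: 6*y + 2*z
Step 2: Apply d again to each 2-form coefficient. The only possible 3-form in R^3 is dx ∧ dy ∧ dz, with coefficient
  ∂(coeff of dy∧dz)/∂x - ∂(coeff of dx∧dz)/∂y + ∂(coeff of dx∧dy)/∂z
  = ∂/∂x (6*y + 2*z) - ∂/∂y (-3) + ∂/∂z (-y).
Each of these terms simplifies to sums of mixed partials that cancel in pairs. The result is 0 (by equality of mixed partials for smooth functions — Schwarz / Clairaut).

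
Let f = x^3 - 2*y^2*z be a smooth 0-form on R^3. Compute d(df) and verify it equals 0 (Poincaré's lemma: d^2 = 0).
d(df) = 0

Step 1: df = sum_i (∂f/∂x_i) dx_i = (3*x^2) dx + (-4*y*z) dy + (-2*y^2) dz.
Step 2: Apply d again. Using the 1-form formula, the coefficient of dx ∧ dy in d(df) is ∂^2 f/∂x ∂y - ∂^2 f/∂y ∂x = (0) - (0) = 0 (equality of mixed partials for smooth f).
Similarly for dx ∧ dz and dy ∧ dz — all coefficients vanish. So d(df) = 0.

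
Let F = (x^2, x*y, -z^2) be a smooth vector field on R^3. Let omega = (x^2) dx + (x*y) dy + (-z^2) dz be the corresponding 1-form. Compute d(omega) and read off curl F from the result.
d(omega) = (0) dy ∧ dz + (0) dz ∧ dx + (y) dx ∧ dy; curl F = (0, 0, y)

d omega = sum_{i<j} (∂f_j/∂x_i - ∂f_i/∂x_j) dx_i ∧ dx_j. Under the identification (dy ∧ dz, dz ∧ dx, dx ∧ dy) ↔ (e_x, e_y, e_z), the coefficients are exactly the components of curl F. Compute:
  ∂R/∂y - ∂Q/∂z = (0) - (0) = 0
  ∂P/∂z - ∂R/∂x = (0) - (0) = 0
  ∂Q/∂x - ∂P/∂y = (y) - (0) = y.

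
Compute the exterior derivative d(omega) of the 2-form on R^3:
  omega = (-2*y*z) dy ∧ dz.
d(omega) = 0

For a 2-form omega = sum_{i<j} g_{ij} dx_i ∧ dx_j, the exterior derivative is
  d(omega) = sum_{i<j} d(g_{ij}) ∧ dx_i ∧ dx_j = sum_{i<j, k} (∂g_{ij}/∂x_k) dx_k ∧ dx_i ∧ dx_j.
Expand each term, using dx_k ∧ dx_i ∧ dx_j = sgn(permutation) dx_{(a)} ∧ dx_{(b)} ∧ dx_{(c)} with (a < b < c) sorted:

Collecting like 3-forms: d(omega) = 0.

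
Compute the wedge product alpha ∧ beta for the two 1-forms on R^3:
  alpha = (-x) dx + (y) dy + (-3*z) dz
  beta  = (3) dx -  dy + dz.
alpha ∧ beta = (x - 3*y) dx ∧ dy + (-x + 9*z) dx ∧ dz + (y - 3*z) dy ∧ dz

Distribute the wedge, using dx_i ∧ dx_j = -dx_j ∧ dx_i and dx_i ∧ dx_i = 0. For each pair (i, j) with i < j, the coefficient of dx_i ∧ dx_j in alpha ∧ beta is (alpha_i * beta_j - alpha_j * beta_i). Collecting: alpha ∧ beta = (x - 3*y) dx ∧ dy + (-x + 9*z) dx ∧ dz + (y - 3*z) dy ∧ dz.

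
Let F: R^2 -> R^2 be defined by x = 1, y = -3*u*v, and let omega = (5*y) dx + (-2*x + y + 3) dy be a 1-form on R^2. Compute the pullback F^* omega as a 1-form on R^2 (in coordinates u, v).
F^* omega = (3*v*(3*u*v - 1)) du + (3*u*(3*u*v - 1)) dv

Using F^*(f dg) = (f ∘ F) d(g ∘ F), substitute each coordinate x_i by F_i(u, v) in f_i, and replace dx_i by d F_i = (∂F_i/∂u) du + (∂F_i/∂v) dv.
  For the x component: f_1(F) = -15*u*v; d F_1 = (0) du + (0) dv
  For the y component: f_2(F) = -3*u*v + 1; d F_2 = (-3*v) du + (-3*u) dv
Combining and collecting du, dv coefficients:
  coeff of du: 3*v*(3*u*v - 1)
  coeff of dv: 3*u*(3*u*v - 1)
F^* omega = (3*v*(3*u*v - 1)) du + (3*u*(3*u*v - 1)) dv.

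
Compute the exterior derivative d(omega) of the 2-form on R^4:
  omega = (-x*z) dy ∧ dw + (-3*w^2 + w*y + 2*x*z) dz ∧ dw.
d(omega) = (-z) dx ∧ dy ∧ dw + (w + x) dy ∧ dz ∧ dw + (2*z) dx ∧ dz ∧ dw

For a 2-form omega = sum_{i<j} g_{ij} dx_i ∧ dx_j, the exterior derivative is
  d(omega) = sum_{i<j} d(g_{ij}) ∧ dx_i ∧ dx_j = sum_{i<j, k} (∂g_{ij}/∂x_k) dx_k ∧ dx_i ∧ dx_j.
Expand each term, using dx_k ∧ dx_i ∧ dx_j = sgn(permutation) dx_{(a)} ∧ dx_{(b)} ∧ dx_{(c)} with (a < b < c) sorted:
  d(-x*z) includes (∂/∂x)(-x*z) dx = (-z) dx, which multiplied by dy ∧ dw gives (-z) dx ∧ dy ∧ dw
  d(-x*z) includes (∂/∂z)(-x*z) dz = (-x) dz, which multiplied by dy ∧ dw gives (x) dy ∧ dz ∧ dw
  d(-3*w^2 + w*y + 2*x*z) includes (∂/∂x)(-3*w^2 + w*y + 2*x*z) dx = (2*z) dx, which multiplied by dz ∧ dw gives (2*z) dx ∧ dz ∧ dw
  d(-3*w^2 + w*y + 2*x*z) includes (∂/∂y)(-3*w^2 + w*y + 2*x*z) dy = (w) dy, which multiplied by dz ∧ dw gives (w) dy ∧ dz ∧ dw
Collecting like 3-forms: d(omega) = (-z) dx ∧ dy ∧ dw + (w + x) dy ∧ dz ∧ dw + (2*z) dx ∧ dz ∧ dw.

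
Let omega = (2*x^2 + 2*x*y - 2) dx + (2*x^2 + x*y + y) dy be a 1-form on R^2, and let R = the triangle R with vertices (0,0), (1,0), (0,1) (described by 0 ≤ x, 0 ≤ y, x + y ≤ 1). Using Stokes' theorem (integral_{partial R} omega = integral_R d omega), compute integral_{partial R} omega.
integral_(partial R) omega = 1/2

Stokes: integral_partial_R omega = integral_R d omega with d omega = (∂Q/∂x - ∂P/∂y) dx ∧ dy.
  ∂Q/∂x = 4*x + y
  ∂P/∂y = 2*x
  integrand = ∂Q/∂x - ∂P/∂y = 2*x + y.
Integrating over R: integral_0^1 integral_0^{1-x} (2*x + y) dy dx = 1/2.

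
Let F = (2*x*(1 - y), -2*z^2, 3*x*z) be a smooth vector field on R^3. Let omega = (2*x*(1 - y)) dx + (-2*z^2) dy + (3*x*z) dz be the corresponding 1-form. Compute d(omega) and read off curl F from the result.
d(omega) = (4*z) dy ∧ dz + (-3*z) dz ∧ dx + (2*x) dx ∧ dy; curl F = (4*z, -3*z, 2*x)

d omega = sum_{i<j} (∂f_j/∂x_i - ∂f_i/∂x_j) dx_i ∧ dx_j. Under the identification (dy ∧ dz, dz ∧ dx, dx ∧ dy) ↔ (e_x, e_y, e_z), the coefficients are exactly the components of curl F. Compute:
  ∂R/∂y - ∂Q/∂z = (0) - (-4*z) = 4*z
  ∂P/∂z - ∂R/∂x = (0) - (3*z) = -3*z
  ∂Q/∂x - ∂P/∂y = (0) - (-2*x) = 2*x.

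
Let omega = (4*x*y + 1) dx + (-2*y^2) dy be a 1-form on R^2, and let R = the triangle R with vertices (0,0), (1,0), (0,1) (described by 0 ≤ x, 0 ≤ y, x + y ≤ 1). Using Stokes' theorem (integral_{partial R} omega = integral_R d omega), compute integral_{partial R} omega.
integral_(partial R) omega = -2/3

Stokes: integral_partial_R omega = integral_R d omega with d omega = (∂Q/∂x - ∂P/∂y) dx ∧ dy.
  ∂Q/∂x = 0
  ∂P/∂y = 4*x
  integrand = ∂Q/∂x - ∂P/∂y = -4*x.
Integrating over R: integral_0^1 integral_0^{1-x} (-4*x) dy dx = -2/3.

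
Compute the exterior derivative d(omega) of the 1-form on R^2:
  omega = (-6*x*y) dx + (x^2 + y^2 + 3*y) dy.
d(omega) = (8*x) dx ∧ dy

For a 1-form omega = sum_i f_i dx_i, the exterior derivative is
  d(omega) = sum_{i < j} (∂f_j/∂x_i - ∂f_i/∂x_j) dx_i ∧ dx_j.
  coefficient of dx ∧ dy: ∂f_2/∂x - ∂f_1/∂y = ∂(x^2 + y^2 + 3*y)/∂x - ∂(-6*x*y)/∂y = 8*x
Assembling: d(omega) = (8*x) dx ∧ dy.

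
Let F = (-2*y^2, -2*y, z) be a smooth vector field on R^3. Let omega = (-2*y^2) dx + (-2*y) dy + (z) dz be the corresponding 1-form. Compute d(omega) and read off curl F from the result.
d(omega) = (0) dy ∧ dz + (0) dz ∧ dx + (4*y) dx ∧ dy; curl F = (0, 0, 4*y)

d omega = sum_{i<j} (∂f_j/∂x_i - ∂f_i/∂x_j) dx_i ∧ dx_j. Under the identification (dy ∧ dz, dz ∧ dx, dx ∧ dy) ↔ (e_x, e_y, e_z), the coefficients are exactly the components of curl F. Compute:
  ∂R/∂y - ∂Q/∂z = (0) - (0) = 0
  ∂P/∂z - ∂R/∂x = (0) - (0) = 0
  ∂Q/∂x - ∂P/∂y = (0) - (-4*y) = 4*y.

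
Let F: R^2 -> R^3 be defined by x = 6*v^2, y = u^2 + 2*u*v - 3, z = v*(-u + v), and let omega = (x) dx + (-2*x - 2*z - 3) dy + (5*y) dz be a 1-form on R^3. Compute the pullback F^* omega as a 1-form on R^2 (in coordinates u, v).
F^* omega = (-u^2*v - 34*u*v^2 - 6*u - 28*v^3 + 9*v) du + (-5*u^3 + 4*u^2*v - 8*u*v^2 + 9*u + 72*v^3 - 30*v) dv

Using F^*(f dg) = (f ∘ F) d(g ∘ F), substitute each coordinate x_i by F_i(u, v) in f_i, and replace dx_i by d F_i = (∂F_i/∂u) du + (∂F_i/∂v) dv.
  For the x component: f_1(F) = 6*v^2; d F_1 = (0) du + (12*v) dv
  For the y component: f_2(F) = 2*u*v - 14*v^2 - 3; d F_2 = (2*u + 2*v) du + (2*u) dv
  For the z component: f_3(F) = 5*u^2 + 10*u*v - 15; d F_3 = (-v) du + (-u + 2*v) dv
Combining and collecting du, dv coefficients:
  coeff of du: -u^2*v - 34*u*v^2 - 6*u - 28*v^3 + 9*v
  coeff of dv: -5*u^3 + 4*u^2*v - 8*u*v^2 + 9*u + 72*v^3 - 30*v
F^* omega = (-u^2*v - 34*u*v^2 - 6*u - 28*v^3 + 9*v) du + (-5*u^3 + 4*u^2*v - 8*u*v^2 + 9*u + 72*v^3 - 30*v) dv.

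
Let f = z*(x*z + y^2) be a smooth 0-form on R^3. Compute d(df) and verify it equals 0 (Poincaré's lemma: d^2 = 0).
d(df) = 0

Step 1: df = sum_i (∂f/∂x_i) dx_i = (z^2) dx + (2*y*z) dy + (2*x*z + y^2) dz.
Step 2: Apply d again. Using the 1-form formula, the coefficient of dx ∧ dy in d(df) is ∂^2 f/∂x ∂y - ∂^2 f/∂y ∂x = (0) - (0) = 0 (equality of mixed partials for smooth f).
Similarly for dx ∧ dz and dy ∧ dz — all coefficients vanish. So d(df) = 0.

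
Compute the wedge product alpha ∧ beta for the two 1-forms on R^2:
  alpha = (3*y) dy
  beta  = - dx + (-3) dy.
alpha ∧ beta = (3*y) dx ∧ dy

Distribute the wedge, using dx_i ∧ dx_j = -dx_j ∧ dx_i and dx_i ∧ dx_i = 0. For each pair (i, j) with i < j, the coefficient of dx_i ∧ dx_j in alpha ∧ beta is (alpha_i * beta_j - alpha_j * beta_i). Collecting: alpha ∧ beta = (3*y) dx ∧ dy.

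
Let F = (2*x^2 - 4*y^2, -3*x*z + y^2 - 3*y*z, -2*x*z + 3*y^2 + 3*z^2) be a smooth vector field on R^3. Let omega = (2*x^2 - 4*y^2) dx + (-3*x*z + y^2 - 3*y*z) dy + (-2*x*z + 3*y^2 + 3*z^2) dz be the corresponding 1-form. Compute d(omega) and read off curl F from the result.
d(omega) = (3*x + 9*y) dy ∧ dz + (2*z) dz ∧ dx + (8*y - 3*z) dx ∧ dy; curl F = (3*x + 9*y, 2*z, 8*y - 3*z)

d omega = sum_{i<j} (∂f_j/∂x_i - ∂f_i/∂x_j) dx_i ∧ dx_j. Under the identification (dy ∧ dz, dz ∧ dx, dx ∧ dy) ↔ (e_x, e_y, e_z), the coefficients are exactly the components of curl F. Compute:
  ∂R/∂y - ∂Q/∂z = (6*y) - (-3*x - 3*y) = 3*x + 9*y
  ∂P/∂z - ∂R/∂x = (0) - (-2*z) = 2*z
  ∂Q/∂x - ∂P/∂y = (-3*z) - (-8*y) = 8*y - 3*z.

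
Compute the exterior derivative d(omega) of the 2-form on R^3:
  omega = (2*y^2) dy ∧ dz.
d(omega) = 0

For a 2-form omega = sum_{i<j} g_{ij} dx_i ∧ dx_j, the exterior derivative is
  d(omega) = sum_{i<j} d(g_{ij}) ∧ dx_i ∧ dx_j = sum_{i<j, k} (∂g_{ij}/∂x_k) dx_k ∧ dx_i ∧ dx_j.
Expand each term, using dx_k ∧ dx_i ∧ dx_j = sgn(permutation) dx_{(a)} ∧ dx_{(b)} ∧ dx_{(c)} with (a < b < c) sorted:

Collecting like 3-forms: d(omega) = 0.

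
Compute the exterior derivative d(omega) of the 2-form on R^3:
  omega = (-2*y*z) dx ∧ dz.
d(omega) = (2*z) dx ∧ dy ∧ dz

For a 2-form omega = sum_{i<j} g_{ij} dx_i ∧ dx_j, the exterior derivative is
  d(omega) = sum_{i<j} d(g_{ij}) ∧ dx_i ∧ dx_j = sum_{i<j, k} (∂g_{ij}/∂x_k) dx_k ∧ dx_i ∧ dx_j.
Expand each term, using dx_k ∧ dx_i ∧ dx_j = sgn(permutation) dx_{(a)} ∧ dx_{(b)} ∧ dx_{(c)} with (a < b < c) sorted:
  d(-2*y*z) includes (∂/∂y)(-2*y*z) dy = (-2*z) dy, which multiplied by dx ∧ dz gives (2*z) dx ∧ dy ∧ dz
Collecting like 3-forms: d(omega) = (2*z) dx ∧ dy ∧ dz.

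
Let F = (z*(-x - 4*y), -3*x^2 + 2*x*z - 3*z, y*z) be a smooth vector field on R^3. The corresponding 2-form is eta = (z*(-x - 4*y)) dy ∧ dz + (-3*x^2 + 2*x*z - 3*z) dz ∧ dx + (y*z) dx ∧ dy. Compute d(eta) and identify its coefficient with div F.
d(eta) = (y - z) dx ∧ dy ∧ dz; div F = y - z

For a 2-form in R^3 of the form above, applying d gives a 3-form with coefficient ∂P/∂x + ∂Q/∂y + ∂R/∂z:
  ∂P/∂x = -z
  ∂Q/∂y = 0
  ∂R/∂z = y
Sum = y - z, which is exactly div F.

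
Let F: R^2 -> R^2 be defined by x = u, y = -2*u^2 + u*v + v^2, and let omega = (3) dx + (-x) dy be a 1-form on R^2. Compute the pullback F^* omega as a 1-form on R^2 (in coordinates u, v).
F^* omega = (4*u^2 - u*v + 3) du + (u*(-u - 2*v)) dv

Using F^*(f dg) = (f ∘ F) d(g ∘ F), substitute each coordinate x_i by F_i(u, v) in f_i, and replace dx_i by d F_i = (∂F_i/∂u) du + (∂F_i/∂v) dv.
  For the x component: f_1(F) = 3; d F_1 = (1) du + (0) dv
  For the y component: f_2(F) = -u; d F_2 = (-4*u + v) du + (u + 2*v) dv
Combining and collecting du, dv coefficients:
  coeff of du: 4*u^2 - u*v + 3
  coeff of dv: u*(-u - 2*v)
F^* omega = (4*u^2 - u*v + 3) du + (u*(-u - 2*v)) dv.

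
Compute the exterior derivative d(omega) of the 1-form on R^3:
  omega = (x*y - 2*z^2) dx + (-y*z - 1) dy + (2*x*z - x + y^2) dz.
d(omega) = (-x) dx ∧ dy + (6*z - 1) dx ∧ dz + (3*y) dy ∧ dz

For a 1-form omega = sum_i f_i dx_i, the exterior derivative is
  d(omega) = sum_{i < j} (∂f_j/∂x_i - ∂f_i/∂x_j) dx_i ∧ dx_j.
  coefficient of dx ∧ dy: ∂f_2/∂x - ∂f_1/∂y = ∂(-y*z - 1)/∂x - ∂(x*y - 2*z^2)/∂y = -x
  coefficient of dx ∧ dz: ∂f_3/∂x - ∂f_1/∂z = ∂(2*x*z - x + y^2)/∂x - ∂(x*y - 2*z^2)/∂z = 6*z - 1
  coefficient of dy ∧ dz: ∂f_3/∂y - ∂f_2/∂z = ∂(2*x*z - x + y^2)/∂y - ∂(-y*z - 1)/∂z = 3*y
Assembling: d(omega) = (-x) dx ∧ dy + (6*z - 1) dx ∧ dz + (3*y) dy ∧ dz.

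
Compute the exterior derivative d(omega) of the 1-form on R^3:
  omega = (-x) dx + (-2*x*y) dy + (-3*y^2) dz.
d(omega) = (-2*y) dx ∧ dy + (-6*y) dy ∧ dz

For a 1-form omega = sum_i f_i dx_i, the exterior derivative is
  d(omega) = sum_{i < j} (∂f_j/∂x_i - ∂f_i/∂x_j) dx_i ∧ dx_j.
  coefficient of dx ∧ dy: ∂f_2/∂x - ∂f_1/∂y = ∂(-2*x*y)/∂x - ∂(-x)/∂y = -2*y
  coefficient of dy ∧ dz: ∂f_3/∂y - ∂f_2/∂z = ∂(-3*y^2)/∂y - ∂(-2*x*y)/∂z = -6*y
Assembling: d(omega) = (-2*y) dx ∧ dy + (-6*y) dy ∧ dz.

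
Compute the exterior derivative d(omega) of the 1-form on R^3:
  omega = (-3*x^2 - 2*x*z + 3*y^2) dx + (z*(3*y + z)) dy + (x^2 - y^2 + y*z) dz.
d(omega) = (-6*y) dx ∧ dy + (4*x) dx ∧ dz + (-5*y - z) dy ∧ dz

For a 1-form omega = sum_i f_i dx_i, the exterior derivative is
  d(omega) = sum_{i < j} (∂f_j/∂x_i - ∂f_i/∂x_j) dx_i ∧ dx_j.
  coefficient of dx ∧ dy: ∂f_2/∂x - ∂f_1/∂y = ∂(z*(3*y + z))/∂x - ∂(-3*x^2 - 2*x*z + 3*y^2)/∂y = -6*y
  coefficient of dx ∧ dz: ∂f_3/∂x - ∂f_1/∂z = ∂(x^2 - y^2 + y*z)/∂x - ∂(-3*x^2 - 2*x*z + 3*y^2)/∂z = 4*x
  coefficient of dy ∧ dz: ∂f_3/∂y - ∂f_2/∂z = ∂(x^2 - y^2 + y*z)/∂y - ∂(z*(3*y + z))/∂z = -5*y - z
Assembling: d(omega) = (-6*y) dx ∧ dy + (4*x) dx ∧ dz + (-5*y - z) dy ∧ dz.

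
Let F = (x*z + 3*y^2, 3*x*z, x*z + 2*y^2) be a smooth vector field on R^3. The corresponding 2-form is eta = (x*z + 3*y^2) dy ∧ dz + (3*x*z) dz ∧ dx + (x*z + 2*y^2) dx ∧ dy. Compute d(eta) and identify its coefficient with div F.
d(eta) = (x + z) dx ∧ dy ∧ dz; div F = x + z

For a 2-form in R^3 of the form above, applying d gives a 3-form with coefficient ∂P/∂x + ∂Q/∂y + ∂R/∂z:
  ∂P/∂x = z
  ∂Q/∂y = 0
  ∂R/∂z = x
Sum = x + z, which is exactly div F.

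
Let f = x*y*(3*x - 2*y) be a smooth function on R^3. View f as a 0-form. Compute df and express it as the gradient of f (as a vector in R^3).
df = (2*y*(3*x - y)) dx + (x*(3*x - 4*y)) dy + (0) dz; grad f = (2*y*(3*x - y), x*(3*x - 4*y), 0)

For a 0-form f, d f = (∂f/∂x) dx + (∂f/∂y) dy + (∂f/∂z) dz. The components of the vector representation are exactly the entries of grad f in Cartesian coordinates:
  ∂f/∂x = 2*y*(3*x - y)
  ∂f/∂y = x*(3*x - 4*y)
  ∂f/∂z = 0.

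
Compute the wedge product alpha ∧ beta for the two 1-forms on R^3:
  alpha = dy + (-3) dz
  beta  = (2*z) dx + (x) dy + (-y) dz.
alpha ∧ beta = (-2*z) dx ∧ dy + (3*x - y) dy ∧ dz + (6*z) dx ∧ dz

Distribute the wedge, using dx_i ∧ dx_j = -dx_j ∧ dx_i and dx_i ∧ dx_i = 0. For each pair (i, j) with i < j, the coefficient of dx_i ∧ dx_j in alpha ∧ beta is (alpha_i * beta_j - alpha_j * beta_i). Collecting: alpha ∧ beta = (-2*z) dx ∧ dy + (3*x - y) dy ∧ dz + (6*z) dx ∧ dz.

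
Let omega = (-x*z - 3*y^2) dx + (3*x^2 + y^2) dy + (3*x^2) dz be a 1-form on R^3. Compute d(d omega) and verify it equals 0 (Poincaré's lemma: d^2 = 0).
d(d omega) = 0

Step 1: d omega = sum_{i<j} (∂f_j/∂x_i - ∂f_i/∂x_j) dx_i ∧ dx_j:
  coeff of dx ∧ dy: 6*x + 6*y
  coeff of dx ∧ dz: 7*x
  coeff of dy ∧ dz: 0
Step 2: Apply d again to each 2-form coefficient. The only possible 3-form in R^3 is dx ∧ dy ∧ dz, with coefficient
  ∂(coeff of dy∧dz)/∂x - ∂(coeff of dx∧dz)/∂y + ∂(coeff of dx∧dy)/∂z
  = ∂/∂x (0) - ∂/∂y (7*x) + ∂/∂z (6*x + 6*y).
Each of these terms simplifies to sums of mixed partials that cancel in pairs. The result is 0 (by equality of mixed partials for smooth functions — Schwarz / Clairaut).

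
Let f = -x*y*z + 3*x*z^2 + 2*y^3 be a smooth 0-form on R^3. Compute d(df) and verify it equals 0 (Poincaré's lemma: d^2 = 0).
d(df) = 0

Step 1: df = sum_i (∂f/∂x_i) dx_i = (z*(-y + 3*z)) dx + (-x*z + 6*y^2) dy + (x*(-y + 6*z)) dz.
Step 2: Apply d again. Using the 1-form formula, the coefficient of dx ∧ dy in d(df) is ∂^2 f/∂x ∂y - ∂^2 f/∂y ∂x = (-z) - (-z) = 0 (equality of mixed partials for smooth f).
Similarly for dx ∧ dz and dy ∧ dz — all coefficients vanish. So d(df) = 0.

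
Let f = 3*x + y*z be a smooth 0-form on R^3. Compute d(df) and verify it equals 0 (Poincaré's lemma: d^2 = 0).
d(df) = 0

Step 1: df = sum_i (∂f/∂x_i) dx_i = (3) dx + (z) dy + (y) dz.
Step 2: Apply d again. Using the 1-form formula, the coefficient of dx ∧ dy in d(df) is ∂^2 f/∂x ∂y - ∂^2 f/∂y ∂x = (0) - (0) = 0 (equality of mixed partials for smooth f).
Similarly for dx ∧ dz and dy ∧ dz — all coefficients vanish. So d(df) = 0.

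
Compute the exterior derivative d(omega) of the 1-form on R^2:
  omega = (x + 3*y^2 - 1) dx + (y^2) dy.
d(omega) = (-6*y) dx ∧ dy

For a 1-form omega = sum_i f_i dx_i, the exterior derivative is
  d(omega) = sum_{i < j} (∂f_j/∂x_i - ∂f_i/∂x_j) dx_i ∧ dx_j.
  coefficient of dx ∧ dy: ∂f_2/∂x - ∂f_1/∂y = ∂(y^2)/∂x - ∂(x + 3*y^2 - 1)/∂y = -6*y
Assembling: d(omega) = (-6*y) dx ∧ dy.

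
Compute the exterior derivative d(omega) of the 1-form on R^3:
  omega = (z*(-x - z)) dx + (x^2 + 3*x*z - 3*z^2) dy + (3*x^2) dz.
d(omega) = (2*x + 3*z) dx ∧ dy + (7*x + 2*z) dx ∧ dz + (-3*x + 6*z) dy ∧ dz

For a 1-form omega = sum_i f_i dx_i, the exterior derivative is
  d(omega) = sum_{i < j} (∂f_j/∂x_i - ∂f_i/∂x_j) dx_i ∧ dx_j.
  coefficient of dx ∧ dy: ∂f_2/∂x - ∂f_1/∂y = ∂(x^2 + 3*x*z - 3*z^2)/∂x - ∂(z*(-x - z))/∂y = 2*x + 3*z
  coefficient of dx ∧ dz: ∂f_3/∂x - ∂f_1/∂z = ∂(3*x^2)/∂x - ∂(z*(-x - z))/∂z = 7*x + 2*z
  coefficient of dy ∧ dz: ∂f_3/∂y - ∂f_2/∂z = ∂(3*x^2)/∂y - ∂(x^2 + 3*x*z - 3*z^2)/∂z = -3*x + 6*z
Assembling: d(omega) = (2*x + 3*z) dx ∧ dy + (7*x + 2*z) dx ∧ dz + (-3*x + 6*z) dy ∧ dz.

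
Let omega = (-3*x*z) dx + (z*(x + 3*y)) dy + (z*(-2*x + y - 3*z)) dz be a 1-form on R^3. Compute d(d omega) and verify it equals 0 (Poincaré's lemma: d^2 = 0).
d(d omega) = 0

Step 1: d omega = sum_{i<j} (∂f_j/∂x_i - ∂f_i/∂x_j) dx_i ∧ dx_j:
  coeff of dx ∧ dy: z
  coeff of dx ∧ dz: 3*x - 2*z
  coeff of dy ∧ dz: -x - 3*y + z
Step 2: Apply d again to each 2-form coefficient. The only possible 3-form in R^3 is dx ∧ dy ∧ dz, with coefficient
  ∂(coeff of dy∧dz)/∂x - ∂(coeff of dx∧dz)/∂y + ∂(coeff of dx∧dy)/∂z
  = ∂/∂x (-x - 3*y + z) - ∂/∂y (3*x - 2*z) + ∂/∂z (z).
Each of these terms simplifies to sums of mixed partials that cancel in pairs. The result is 0 (by equality of mixed partials for smooth functions — Schwarz / Clairaut).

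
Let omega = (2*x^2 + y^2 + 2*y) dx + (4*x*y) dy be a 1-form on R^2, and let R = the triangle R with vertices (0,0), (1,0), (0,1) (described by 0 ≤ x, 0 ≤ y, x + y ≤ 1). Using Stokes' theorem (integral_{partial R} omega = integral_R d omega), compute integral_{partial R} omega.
integral_(partial R) omega = -2/3

Stokes: integral_partial_R omega = integral_R d omega with d omega = (∂Q/∂x - ∂P/∂y) dx ∧ dy.
  ∂Q/∂x = 4*y
  ∂P/∂y = 2*y + 2
  integrand = ∂Q/∂x - ∂P/∂y = 2*y - 2.
Integrating over R: integral_0^1 integral_0^{1-x} (2*y - 2) dy dx = -2/3.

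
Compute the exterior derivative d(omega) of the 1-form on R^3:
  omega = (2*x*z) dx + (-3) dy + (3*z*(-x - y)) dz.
d(omega) = (-2*x - 3*z) dx ∧ dz + (-3*z) dy ∧ dz

For a 1-form omega = sum_i f_i dx_i, the exterior derivative is
  d(omega) = sum_{i < j} (∂f_j/∂x_i - ∂f_i/∂x_j) dx_i ∧ dx_j.
  coefficient of dx ∧ dz: ∂f_3/∂x - ∂f_1/∂z = ∂(3*z*(-x - y))/∂x - ∂(2*x*z)/∂z = -2*x - 3*z
  coefficient of dy ∧ dz: ∂f_3/∂y - ∂f_2/∂z = ∂(3*z*(-x - y))/∂y - ∂(-3)/∂z = -3*z
Assembling: d(omega) = (-2*x - 3*z) dx ∧ dz + (-3*z) dy ∧ dz.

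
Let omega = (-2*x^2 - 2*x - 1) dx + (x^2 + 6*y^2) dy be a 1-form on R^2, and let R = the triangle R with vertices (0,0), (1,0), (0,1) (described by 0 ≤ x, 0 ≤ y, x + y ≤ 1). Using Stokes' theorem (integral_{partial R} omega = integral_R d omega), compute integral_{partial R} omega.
integral_(partial R) omega = 1/3

Stokes: integral_partial_R omega = integral_R d omega with d omega = (∂Q/∂x - ∂P/∂y) dx ∧ dy.
  ∂Q/∂x = 2*x
  ∂P/∂y = 0
  integrand = ∂Q/∂x - ∂P/∂y = 2*x.
Integrating over R: integral_0^1 integral_0^{1-x} (2*x) dy dx = 1/3.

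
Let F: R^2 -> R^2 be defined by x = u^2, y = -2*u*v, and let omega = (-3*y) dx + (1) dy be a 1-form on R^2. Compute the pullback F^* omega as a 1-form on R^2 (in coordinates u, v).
F^* omega = (2*v*(6*u^2 - 1)) du + (-2*u) dv

Using F^*(f dg) = (f ∘ F) d(g ∘ F), substitute each coordinate x_i by F_i(u, v) in f_i, and replace dx_i by d F_i = (∂F_i/∂u) du + (∂F_i/∂v) dv.
  For the x component: f_1(F) = 6*u*v; d F_1 = (2*u) du + (0) dv
  For the y component: f_2(F) = 1; d F_2 = (-2*v) du + (-2*u) dv
Combining and collecting du, dv coefficients:
  coeff of du: 2*v*(6*u^2 - 1)
  coeff of dv: -2*u
F^* omega = (2*v*(6*u^2 - 1)) du + (-2*u) dv.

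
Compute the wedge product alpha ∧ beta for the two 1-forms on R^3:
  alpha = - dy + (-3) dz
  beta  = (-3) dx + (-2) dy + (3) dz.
alpha ∧ beta = (-3) dx ∧ dy + (-9) dy ∧ dz + (-9) dx ∧ dz

Distribute the wedge, using dx_i ∧ dx_j = -dx_j ∧ dx_i and dx_i ∧ dx_i = 0. For each pair (i, j) with i < j, the coefficient of dx_i ∧ dx_j in alpha ∧ beta is (alpha_i * beta_j - alpha_j * beta_i). Collecting: alpha ∧ beta = (-3) dx ∧ dy + (-9) dy ∧ dz + (-9) dx ∧ dz.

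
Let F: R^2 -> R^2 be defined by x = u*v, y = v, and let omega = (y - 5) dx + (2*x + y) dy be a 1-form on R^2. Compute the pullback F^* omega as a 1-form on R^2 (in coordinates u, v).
F^* omega = (v*(v - 5)) du + (3*u*v - 5*u + v) dv

Using F^*(f dg) = (f ∘ F) d(g ∘ F), substitute each coordinate x_i by F_i(u, v) in f_i, and replace dx_i by d F_i = (∂F_i/∂u) du + (∂F_i/∂v) dv.
  For the x component: f_1(F) = v - 5; d F_1 = (v) du + (u) dv
  For the y component: f_2(F) = v*(2*u + 1); d F_2 = (0) du + (1) dv
Combining and collecting du, dv coefficients:
  coeff of du: v*(v - 5)
  coeff of dv: 3*u*v - 5*u + v
F^* omega = (v*(v - 5)) du + (3*u*v - 5*u + v) dv.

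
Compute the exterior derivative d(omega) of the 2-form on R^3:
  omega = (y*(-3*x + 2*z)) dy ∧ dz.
d(omega) = (-3*y) dx ∧ dy ∧ dz

For a 2-form omega = sum_{i<j} g_{ij} dx_i ∧ dx_j, the exterior derivative is
  d(omega) = sum_{i<j} d(g_{ij}) ∧ dx_i ∧ dx_j = sum_{i<j, k} (∂g_{ij}/∂x_k) dx_k ∧ dx_i ∧ dx_j.
Expand each term, using dx_k ∧ dx_i ∧ dx_j = sgn(permutation) dx_{(a)} ∧ dx_{(b)} ∧ dx_{(c)} with (a < b < c) sorted:
  d(y*(-3*x + 2*z)) includes (∂/∂x)(y*(-3*x + 2*z)) dx = (-3*y) dx, which multiplied by dy ∧ dz gives (-3*y) dx ∧ dy ∧ dz
Collecting like 3-forms: d(omega) = (-3*y) dx ∧ dy ∧ dz.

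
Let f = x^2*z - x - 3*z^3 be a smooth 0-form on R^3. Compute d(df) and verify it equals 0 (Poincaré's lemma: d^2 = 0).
d(df) = 0

Step 1: df = sum_i (∂f/∂x_i) dx_i = (2*x*z - 1) dx + (0) dy + (x^2 - 9*z^2) dz.
Step 2: Apply d again. Using the 1-form formula, the coefficient of dx ∧ dy in d(df) is ∂^2 f/∂x ∂y - ∂^2 f/∂y ∂x = (0) - (0) = 0 (equality of mixed partials for smooth f).
Similarly for dx ∧ dz and dy ∧ dz — all coefficients vanish. So d(df) = 0.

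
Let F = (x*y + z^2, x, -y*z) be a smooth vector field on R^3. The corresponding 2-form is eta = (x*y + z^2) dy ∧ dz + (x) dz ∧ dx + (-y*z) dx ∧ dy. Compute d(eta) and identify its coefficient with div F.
d(eta) = (0) dx ∧ dy ∧ dz; div F = 0

For a 2-form in R^3 of the form above, applying d gives a 3-form with coefficient ∂P/∂x + ∂Q/∂y + ∂R/∂z:
  ∂P/∂x = y
  ∂Q/∂y = 0
  ∂R/∂z = -y
Sum = 0, which is exactly div F.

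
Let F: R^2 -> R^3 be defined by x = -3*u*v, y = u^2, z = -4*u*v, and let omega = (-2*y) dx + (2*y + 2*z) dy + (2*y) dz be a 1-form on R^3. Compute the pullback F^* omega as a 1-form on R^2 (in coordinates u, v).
F^* omega = (u^2*(4*u - 18*v)) du + (-2*u^3) dv

Using F^*(f dg) = (f ∘ F) d(g ∘ F), substitute each coordinate x_i by F_i(u, v) in f_i, and replace dx_i by d F_i = (∂F_i/∂u) du + (∂F_i/∂v) dv.
  For the x component: f_1(F) = -2*u^2; d F_1 = (-3*v) du + (-3*u) dv
  For the y component: f_2(F) = 2*u*(u - 4*v); d F_2 = (2*u) du + (0) dv
  For the z component: f_3(F) = 2*u^2; d F_3 = (-4*v) du + (-4*u) dv
Combining and collecting du, dv coefficients:
  coeff of du: u^2*(4*u - 18*v)
  coeff of dv: -2*u^3
F^* omega = (u^2*(4*u - 18*v)) du + (-2*u^3) dv.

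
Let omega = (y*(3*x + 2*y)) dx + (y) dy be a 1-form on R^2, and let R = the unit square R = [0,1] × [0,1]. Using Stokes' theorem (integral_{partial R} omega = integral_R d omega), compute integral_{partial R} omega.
integral_(partial R) omega = -7/2

Stokes: integral_partial_R omega = integral_R d omega with d omega = (∂Q/∂x - ∂P/∂y) dx ∧ dy.
  ∂Q/∂x = 0
  ∂P/∂y = 3*x + 4*y
  integrand = ∂Q/∂x - ∂P/∂y = -3*x - 4*y.
Integrating over R: integral_0^1 integral_0^1 (-3*x - 4*y) dx dy = -7/2.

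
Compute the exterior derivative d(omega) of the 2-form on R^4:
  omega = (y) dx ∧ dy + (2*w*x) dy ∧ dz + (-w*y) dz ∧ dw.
d(omega) = (2*w) dx ∧ dy ∧ dz + (-w + 2*x) dy ∧ dz ∧ dw

For a 2-form omega = sum_{i<j} g_{ij} dx_i ∧ dx_j, the exterior derivative is
  d(omega) = sum_{i<j} d(g_{ij}) ∧ dx_i ∧ dx_j = sum_{i<j, k} (∂g_{ij}/∂x_k) dx_k ∧ dx_i ∧ dx_j.
Expand each term, using dx_k ∧ dx_i ∧ dx_j = sgn(permutation) dx_{(a)} ∧ dx_{(b)} ∧ dx_{(c)} with (a < b < c) sorted:
  d(2*w*x) includes (∂/∂x)(2*w*x) dx = (2*w) dx, which multiplied by dy ∧ dz gives (2*w) dx ∧ dy ∧ dz
  d(2*w*x) includes (∂/∂w)(2*w*x) dw = (2*x) dw, which multiplied by dy ∧ dz gives (2*x) dy ∧ dz ∧ dw
  d(-w*y) includes (∂/∂y)(-w*y) dy = (-w) dy, which multiplied by dz ∧ dw gives (-w) dy ∧ dz ∧ dw
Collecting like 3-forms: d(omega) = (2*w) dx ∧ dy ∧ dz + (-w + 2*x) dy ∧ dz ∧ dw.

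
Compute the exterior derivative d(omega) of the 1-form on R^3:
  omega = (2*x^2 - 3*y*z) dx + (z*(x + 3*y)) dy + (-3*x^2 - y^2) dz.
d(omega) = (4*z) dx ∧ dy + (-6*x + 3*y) dx ∧ dz + (-x - 5*y) dy ∧ dz

For a 1-form omega = sum_i f_i dx_i, the exterior derivative is
  d(omega) = sum_{i < j} (∂f_j/∂x_i - ∂f_i/∂x_j) dx_i ∧ dx_j.
  coefficient of dx ∧ dy: ∂f_2/∂x - ∂f_1/∂y = ∂(z*(x + 3*y))/∂x - ∂(2*x^2 - 3*y*z)/∂y = 4*z
  coefficient of dx ∧ dz: ∂f_3/∂x - ∂f_1/∂z = ∂(-3*x^2 - y^2)/∂x - ∂(2*x^2 - 3*y*z)/∂z = -6*x + 3*y
  coefficient of dy ∧ dz: ∂f_3/∂y - ∂f_2/∂z = ∂(-3*x^2 - y^2)/∂y - ∂(z*(x + 3*y))/∂z = -x - 5*y
Assembling: d(omega) = (4*z) dx ∧ dy + (-6*x + 3*y) dx ∧ dz + (-x - 5*y) dy ∧ dz.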